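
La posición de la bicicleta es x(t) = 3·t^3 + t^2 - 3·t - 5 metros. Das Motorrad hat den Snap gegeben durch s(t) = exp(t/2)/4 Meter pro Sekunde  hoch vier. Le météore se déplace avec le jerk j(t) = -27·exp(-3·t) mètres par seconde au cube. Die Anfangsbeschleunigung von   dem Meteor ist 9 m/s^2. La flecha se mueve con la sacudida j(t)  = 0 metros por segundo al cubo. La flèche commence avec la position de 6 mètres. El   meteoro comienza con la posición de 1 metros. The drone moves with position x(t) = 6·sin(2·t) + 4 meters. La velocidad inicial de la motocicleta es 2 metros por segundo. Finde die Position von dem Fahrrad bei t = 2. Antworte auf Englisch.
We have position x(t) = 3·t^3 + t^2 - 3·t - 5. Substituting t = 2: x(2) = 17.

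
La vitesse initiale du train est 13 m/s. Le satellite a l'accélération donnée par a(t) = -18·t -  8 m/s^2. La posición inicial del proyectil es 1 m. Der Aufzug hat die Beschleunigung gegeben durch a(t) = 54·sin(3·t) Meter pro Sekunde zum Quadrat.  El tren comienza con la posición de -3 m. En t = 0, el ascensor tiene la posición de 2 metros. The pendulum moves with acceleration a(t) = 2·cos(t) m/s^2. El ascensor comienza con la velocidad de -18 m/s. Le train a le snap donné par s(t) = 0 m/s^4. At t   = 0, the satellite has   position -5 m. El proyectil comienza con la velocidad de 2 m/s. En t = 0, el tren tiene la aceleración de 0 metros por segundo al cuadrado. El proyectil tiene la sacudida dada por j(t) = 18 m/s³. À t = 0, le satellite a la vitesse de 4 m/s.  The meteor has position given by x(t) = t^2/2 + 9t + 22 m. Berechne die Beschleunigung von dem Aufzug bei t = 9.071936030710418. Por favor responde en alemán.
Wir haben die Beschleunigung a(t) = 54·sin(3·t). Durch Einsetzen von t = 9.071936030710418: a(9.071936030710418) = 47.0682270704601.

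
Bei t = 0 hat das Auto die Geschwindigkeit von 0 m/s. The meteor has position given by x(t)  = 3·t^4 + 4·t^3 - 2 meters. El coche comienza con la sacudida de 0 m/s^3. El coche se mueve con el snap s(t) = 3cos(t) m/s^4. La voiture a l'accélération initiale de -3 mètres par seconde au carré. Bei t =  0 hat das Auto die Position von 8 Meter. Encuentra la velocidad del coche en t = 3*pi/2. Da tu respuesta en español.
Partiendo del snap s(t) = 3·cos(t), tomamos 3 antiderivadas. Integrando el snap y usando la condición inicial j(0) = 0, obtenemos j(t) = 3·sin(t). Tomando ∫j(t)dt y aplicando a(0) = -3, encontramos a(t) = -3·cos(t). Tomando ∫a(t)dt y aplicando v(0) = 0, encontramos v(t) = -3·sin(t). Tenemos la velocidad v(t) = -3·sin(t). Sustituyendo t = 3*pi/2: v(3*pi/2) = 3.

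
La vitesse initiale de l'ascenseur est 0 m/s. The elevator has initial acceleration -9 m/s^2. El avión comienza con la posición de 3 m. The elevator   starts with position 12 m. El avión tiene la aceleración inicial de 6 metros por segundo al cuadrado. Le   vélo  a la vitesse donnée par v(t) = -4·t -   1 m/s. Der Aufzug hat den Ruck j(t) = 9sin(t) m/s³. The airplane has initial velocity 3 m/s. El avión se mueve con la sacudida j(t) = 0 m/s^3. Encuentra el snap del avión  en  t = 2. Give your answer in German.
Ausgehend von dem Ruck j(t) = 0, nehmen wir 1 Ableitung. Die Ableitung von dem Ruck ergibt den Snap: s(t) = 0. Wir haben den Snap s(t) = 0. Durch Einsetzen von t = 2: s(2) = 0.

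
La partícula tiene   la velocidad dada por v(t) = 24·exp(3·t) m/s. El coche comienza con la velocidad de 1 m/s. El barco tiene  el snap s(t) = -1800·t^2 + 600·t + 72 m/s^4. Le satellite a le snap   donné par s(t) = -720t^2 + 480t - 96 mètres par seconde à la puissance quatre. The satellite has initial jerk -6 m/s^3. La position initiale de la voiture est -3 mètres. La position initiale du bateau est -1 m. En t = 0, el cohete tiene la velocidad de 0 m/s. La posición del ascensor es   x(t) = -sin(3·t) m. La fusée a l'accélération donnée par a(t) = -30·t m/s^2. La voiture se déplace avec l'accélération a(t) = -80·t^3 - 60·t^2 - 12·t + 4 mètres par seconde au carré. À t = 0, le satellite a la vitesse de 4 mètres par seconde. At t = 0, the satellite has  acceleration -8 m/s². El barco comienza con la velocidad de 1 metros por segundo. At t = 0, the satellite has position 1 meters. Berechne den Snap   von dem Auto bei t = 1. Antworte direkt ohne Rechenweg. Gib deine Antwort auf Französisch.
À t = 1, s = -600.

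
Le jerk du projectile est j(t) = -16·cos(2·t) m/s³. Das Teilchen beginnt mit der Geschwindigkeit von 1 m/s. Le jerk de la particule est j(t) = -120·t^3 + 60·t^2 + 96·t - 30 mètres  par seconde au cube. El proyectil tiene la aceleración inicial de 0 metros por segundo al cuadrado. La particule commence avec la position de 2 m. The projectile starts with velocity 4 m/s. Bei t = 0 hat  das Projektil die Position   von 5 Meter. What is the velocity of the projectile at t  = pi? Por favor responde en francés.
En partant du jerk j(t) = -16·cos(2·t), nous prenons 2 intégrales. En prenant ∫j(t)dt et en appliquant a(0) = 0, nous trouvons a(t) = -8·sin(2·t). En prenant ∫a(t)dt et en appliquant v(0) = 4, nous trouvons v(t) = 4·cos(2·t). Nous avons la vitesse v(t) = 4·cos(2·t). En substituant t = pi: v(pi) = 4.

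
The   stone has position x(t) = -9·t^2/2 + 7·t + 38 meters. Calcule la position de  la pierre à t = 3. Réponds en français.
De l'équation de la position x(t) = -9·t^2/2 + 7·t + 38, nous substituons t = 3 pour obtenir x = 37/2.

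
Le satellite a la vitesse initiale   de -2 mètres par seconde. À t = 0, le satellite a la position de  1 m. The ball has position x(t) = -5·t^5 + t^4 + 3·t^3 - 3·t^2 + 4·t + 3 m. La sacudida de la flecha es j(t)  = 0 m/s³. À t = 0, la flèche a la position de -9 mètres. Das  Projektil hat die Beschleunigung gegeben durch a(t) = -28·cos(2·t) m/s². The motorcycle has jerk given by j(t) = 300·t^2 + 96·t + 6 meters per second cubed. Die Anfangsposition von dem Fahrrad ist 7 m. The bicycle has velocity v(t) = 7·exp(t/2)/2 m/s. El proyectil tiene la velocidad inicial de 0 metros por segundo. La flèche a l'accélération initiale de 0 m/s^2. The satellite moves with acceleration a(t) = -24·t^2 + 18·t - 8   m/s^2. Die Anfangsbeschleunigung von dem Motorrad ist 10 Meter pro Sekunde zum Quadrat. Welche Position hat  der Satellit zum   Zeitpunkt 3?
Wir müssen unsere Gleichung für die Beschleunigung a(t) = -24·t^2 + 18·t - 8 2-mal integrieren. Die Stammfunktion von der Beschleunigung, mit v(0) = -2, ergibt die Geschwindigkeit: v(t) = -8·t^3 + 9·t^2 - 8·t - 2. Mit ∫v(t)dt und Anwendung von x(0) = 1, finden wir x(t) = -2·t^4 + 3·t^3 - 4·t^2 - 2·t + 1. Mit x(t) = -2·t^4 + 3·t^3 - 4·t^2 - 2·t + 1 und Einsetzen von t = 3, finden wir x = -122.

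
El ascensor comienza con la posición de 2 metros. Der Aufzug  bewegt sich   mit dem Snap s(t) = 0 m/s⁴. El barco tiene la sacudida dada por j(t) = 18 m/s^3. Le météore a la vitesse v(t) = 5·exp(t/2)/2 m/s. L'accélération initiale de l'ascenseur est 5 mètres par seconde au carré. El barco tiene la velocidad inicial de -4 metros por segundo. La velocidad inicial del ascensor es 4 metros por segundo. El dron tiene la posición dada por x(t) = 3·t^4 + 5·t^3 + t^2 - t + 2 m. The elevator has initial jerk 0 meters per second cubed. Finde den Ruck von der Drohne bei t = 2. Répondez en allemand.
Ausgehend von der Position x(t) = 3·t^4 + 5·t^3 + t^2 - t + 2, nehmen wir 3 Ableitungen. Die Ableitung von der Position ergibt die Geschwindigkeit: v(t) = 12·t^3 + 15·t^2 + 2·t - 1. Durch Ableiten von der Geschwindigkeit erhalten wir die Beschleunigung: a(t) = 36·t^2 + 30·t + 2. Durch Ableiten von der Beschleunigung erhalten wir den Ruck: j(t) = 72·t + 30. Aus der Gleichung für den Ruck j(t) = 72·t + 30, setzen wir t = 2 ein und erhalten j = 174.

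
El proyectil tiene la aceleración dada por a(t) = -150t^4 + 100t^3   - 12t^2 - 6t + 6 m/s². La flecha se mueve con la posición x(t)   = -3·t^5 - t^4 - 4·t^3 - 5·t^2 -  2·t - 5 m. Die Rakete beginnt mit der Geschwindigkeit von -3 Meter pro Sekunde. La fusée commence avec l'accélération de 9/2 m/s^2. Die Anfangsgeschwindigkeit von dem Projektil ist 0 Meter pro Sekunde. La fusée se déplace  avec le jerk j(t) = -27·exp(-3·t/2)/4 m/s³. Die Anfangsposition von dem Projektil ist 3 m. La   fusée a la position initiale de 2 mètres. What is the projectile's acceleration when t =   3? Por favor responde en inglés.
We have acceleration a(t) = -150·t^4 + 100·t^3 - 12·t^2 - 6·t + 6. Substituting t = 3: a(3) = -9570.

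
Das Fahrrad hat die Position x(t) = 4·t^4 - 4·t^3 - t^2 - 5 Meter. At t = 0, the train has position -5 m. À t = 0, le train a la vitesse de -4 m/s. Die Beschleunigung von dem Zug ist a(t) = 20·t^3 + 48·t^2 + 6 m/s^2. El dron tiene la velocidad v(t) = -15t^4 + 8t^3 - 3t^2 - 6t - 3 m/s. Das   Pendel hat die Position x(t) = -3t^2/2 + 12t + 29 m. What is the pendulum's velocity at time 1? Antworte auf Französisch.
En partant de la position x(t) = -3·t^2/2 + 12·t + 29, nous prenons 1 dérivée. La dérivée de la position donne la vitesse: v(t) = 12 - 3·t. Nous avons la vitesse v(t) = 12 - 3·t. En substituant t = 1: v(1) = 9.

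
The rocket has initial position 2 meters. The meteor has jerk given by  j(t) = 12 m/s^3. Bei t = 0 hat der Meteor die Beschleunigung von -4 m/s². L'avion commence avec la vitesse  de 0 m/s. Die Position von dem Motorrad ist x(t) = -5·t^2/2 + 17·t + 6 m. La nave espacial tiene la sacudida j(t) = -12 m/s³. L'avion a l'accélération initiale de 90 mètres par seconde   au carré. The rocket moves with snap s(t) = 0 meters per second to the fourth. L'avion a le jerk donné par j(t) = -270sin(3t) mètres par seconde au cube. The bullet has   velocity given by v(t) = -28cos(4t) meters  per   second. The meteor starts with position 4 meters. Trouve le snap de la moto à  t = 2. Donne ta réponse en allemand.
Ausgehend von der Position x(t) = -5·t^2/2 + 17·t + 6, nehmen wir 4 Ableitungen. Durch Ableiten von der Position erhalten wir die Geschwindigkeit: v(t) = 17 - 5·t. Die Ableitung von der Geschwindigkeit ergibt die Beschleunigung: a(t) = -5. Mit d/dt von a(t) finden wir j(t) = 0. Mit d/dt von j(t) finden wir s(t) = 0. Mit s(t) = 0 und Einsetzen von t = 2, finden wir s = 0.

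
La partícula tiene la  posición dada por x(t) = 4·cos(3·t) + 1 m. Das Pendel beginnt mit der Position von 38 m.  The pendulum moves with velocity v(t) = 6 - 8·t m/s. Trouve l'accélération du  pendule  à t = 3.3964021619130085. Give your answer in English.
To solve this, we need to take 1 derivative of our velocity equation v(t) = 6 - 8·t. Differentiating velocity, we get acceleration: a(t) = -8. From the given acceleration equation a(t) = -8, we substitute t = 3.3964021619130085 to get a = -8.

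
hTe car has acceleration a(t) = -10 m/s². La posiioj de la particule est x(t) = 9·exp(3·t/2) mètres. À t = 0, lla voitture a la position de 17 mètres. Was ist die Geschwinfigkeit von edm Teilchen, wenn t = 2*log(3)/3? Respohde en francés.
Pour résoudre ceci, nous devons prendre 1 dérivée de notre équation de la position x(t) = 9·exp(3·t/2). En prenant d/dt de x(t), nous trouvons v(t) = 27·exp(3·t/2)/2. Nous avons la vitesse v(t) = 27·exp(3·t/2)/2. En substituant t = 2*log(3)/3: v(2*log(3)/3) = 81/2.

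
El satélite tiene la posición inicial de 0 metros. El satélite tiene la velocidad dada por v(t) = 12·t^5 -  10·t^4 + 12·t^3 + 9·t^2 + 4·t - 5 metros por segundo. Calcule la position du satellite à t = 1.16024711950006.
Nous devons intégrer notre équation de la vitesse v(t) = 12·t^5 - 10·t^4 + 12·t^3 + 9·t^2 + 4·t - 5 1 fois. L'intégrale de la vitesse, avec x(0) = 0, donne la position: x(t) = 2·t^6 - 2·t^5 + 3·t^4 + 3·t^3 + 2·t^2 - 5·t. En utilisant x(t) = 2·t^6 - 2·t^5 + 3·t^4 + 3·t^3 + 2·t^2 - 5·t et en substituant t = 1.16024711950006, nous trouvons x = 7.68720552944966.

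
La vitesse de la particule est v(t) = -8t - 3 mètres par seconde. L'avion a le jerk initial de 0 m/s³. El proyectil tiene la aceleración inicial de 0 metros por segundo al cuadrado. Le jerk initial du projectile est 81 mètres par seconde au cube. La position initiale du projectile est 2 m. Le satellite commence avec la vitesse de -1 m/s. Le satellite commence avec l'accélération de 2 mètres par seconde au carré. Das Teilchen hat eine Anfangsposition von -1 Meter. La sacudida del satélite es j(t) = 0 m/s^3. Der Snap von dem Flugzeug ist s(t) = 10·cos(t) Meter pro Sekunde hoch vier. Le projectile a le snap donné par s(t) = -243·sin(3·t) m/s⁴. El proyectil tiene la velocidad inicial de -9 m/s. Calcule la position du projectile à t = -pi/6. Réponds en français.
Nous devons trouver l'intégrale de notre équation du snap s(t) = -243·sin(3·t) 4 fois. L'intégrale du snap, avec j(0) = 81, donne le jerk: j(t) = 81·cos(3·t). En prenant ∫j(t)dt et en appliquant a(0) = 0, nous trouvons a(t) = 27·sin(3·t). La primitive de l'accélération, avec v(0) = -9, donne la vitesse: v(t) = -9·cos(3·t). En intégrant la vitesse et en utilisant la condition initiale x(0) = 2, nous obtenons x(t) = 2 - 3·sin(3·t). En utilisant x(t) = 2 - 3·sin(3·t) et en substituant t = -pi/6, nous trouvons x = 5.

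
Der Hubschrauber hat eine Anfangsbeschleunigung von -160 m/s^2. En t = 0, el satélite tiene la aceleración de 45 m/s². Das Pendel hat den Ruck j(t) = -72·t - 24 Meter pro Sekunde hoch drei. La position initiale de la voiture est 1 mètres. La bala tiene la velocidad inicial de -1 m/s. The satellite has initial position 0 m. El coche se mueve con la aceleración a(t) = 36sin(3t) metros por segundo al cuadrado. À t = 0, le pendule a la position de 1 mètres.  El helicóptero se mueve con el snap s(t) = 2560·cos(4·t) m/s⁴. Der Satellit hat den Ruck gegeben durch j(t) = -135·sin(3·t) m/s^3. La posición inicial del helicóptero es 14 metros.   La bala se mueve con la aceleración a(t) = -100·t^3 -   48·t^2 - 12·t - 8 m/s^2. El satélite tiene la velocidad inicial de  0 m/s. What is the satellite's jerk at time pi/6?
We have jerk j(t) = -135·sin(3·t). Substituting t = pi/6: j(pi/6) = -135.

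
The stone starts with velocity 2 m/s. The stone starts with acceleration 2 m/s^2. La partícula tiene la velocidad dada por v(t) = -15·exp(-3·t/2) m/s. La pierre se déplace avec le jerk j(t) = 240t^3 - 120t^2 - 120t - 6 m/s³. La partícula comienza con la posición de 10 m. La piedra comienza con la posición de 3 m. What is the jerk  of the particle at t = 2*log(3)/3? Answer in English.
To solve this, we need to take 2 derivatives of our velocity equation v(t) = -15·exp(-3·t/2). Differentiating velocity, we get acceleration: a(t) = 45·exp(-3·t/2)/2. Differentiating acceleration, we get jerk: j(t) = -135·exp(-3·t/2)/4. Using j(t) = -135·exp(-3·t/2)/4 and substituting t = 2*log(3)/3, we find j = -45/4.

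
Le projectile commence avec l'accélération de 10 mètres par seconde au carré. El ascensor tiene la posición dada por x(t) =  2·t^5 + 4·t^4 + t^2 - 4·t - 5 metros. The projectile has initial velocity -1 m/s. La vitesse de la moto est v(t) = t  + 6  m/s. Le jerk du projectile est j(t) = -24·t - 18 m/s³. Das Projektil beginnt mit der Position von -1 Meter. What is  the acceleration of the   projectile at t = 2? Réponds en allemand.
Um dies zu lösen, müssen wir 1 Stammfunktion unserer Gleichung für den Ruck j(t) = -24·t - 18 finden. Das Integral von dem Ruck, mit a(0) = 10, ergibt die Beschleunigung: a(t) = -12·t^2 - 18·t + 10. Wir haben die Beschleunigung a(t) = -12·t^2 - 18·t + 10. Durch Einsetzen von t = 2: a(2) = -74.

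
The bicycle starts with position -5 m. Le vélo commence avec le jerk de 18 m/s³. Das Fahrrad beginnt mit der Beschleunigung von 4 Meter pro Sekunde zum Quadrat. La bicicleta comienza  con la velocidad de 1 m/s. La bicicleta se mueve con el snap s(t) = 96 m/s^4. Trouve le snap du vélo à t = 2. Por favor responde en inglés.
We have snap s(t) = 96. Substituting t = 2: s(2) = 96.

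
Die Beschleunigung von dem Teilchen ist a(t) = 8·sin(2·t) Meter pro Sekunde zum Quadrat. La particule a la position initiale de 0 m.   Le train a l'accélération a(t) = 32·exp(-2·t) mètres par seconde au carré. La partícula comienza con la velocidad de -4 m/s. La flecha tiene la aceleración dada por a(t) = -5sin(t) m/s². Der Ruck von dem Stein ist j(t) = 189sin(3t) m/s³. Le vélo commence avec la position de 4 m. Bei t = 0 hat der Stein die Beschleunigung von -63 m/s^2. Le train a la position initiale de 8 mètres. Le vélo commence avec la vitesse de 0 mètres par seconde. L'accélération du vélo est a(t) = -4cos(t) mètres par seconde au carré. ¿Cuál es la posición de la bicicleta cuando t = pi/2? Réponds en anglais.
To find the answer, we compute 2 antiderivatives of a(t) = -4·cos(t). The integral of acceleration, with v(0) = 0, gives velocity: v(t) = -4·sin(t). Finding the antiderivative of v(t) and using x(0) = 4: x(t) = 4·cos(t). We have position x(t) = 4·cos(t). Substituting t = pi/2: x(pi/2) = 0.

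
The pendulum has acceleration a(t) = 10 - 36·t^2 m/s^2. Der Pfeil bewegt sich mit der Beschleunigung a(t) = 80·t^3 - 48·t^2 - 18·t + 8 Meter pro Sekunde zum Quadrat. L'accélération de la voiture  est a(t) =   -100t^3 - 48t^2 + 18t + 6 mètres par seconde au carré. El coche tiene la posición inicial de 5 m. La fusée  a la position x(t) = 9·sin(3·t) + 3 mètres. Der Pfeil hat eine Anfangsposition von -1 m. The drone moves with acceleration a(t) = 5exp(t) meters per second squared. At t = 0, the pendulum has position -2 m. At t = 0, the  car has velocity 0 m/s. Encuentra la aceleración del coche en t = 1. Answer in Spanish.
De la ecuación de la aceleración a(t) = -100·t^3 - 48·t^2 + 18·t + 6, sustituimos t = 1 para obtener a = -124.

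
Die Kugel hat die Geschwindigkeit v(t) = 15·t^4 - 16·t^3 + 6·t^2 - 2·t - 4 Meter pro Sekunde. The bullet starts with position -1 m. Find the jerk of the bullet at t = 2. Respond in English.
We must differentiate our velocity equation v(t) = 15·t^4 - 16·t^3 + 6·t^2 - 2·t - 4 2 times. Differentiating velocity, we get acceleration: a(t) = 60·t^3 - 48·t^2 + 12·t - 2. The derivative of acceleration gives jerk: j(t) = 180·t^2 - 96·t + 12. We have jerk j(t) = 180·t^2 - 96·t + 12. Substituting t = 2: j(2) = 540.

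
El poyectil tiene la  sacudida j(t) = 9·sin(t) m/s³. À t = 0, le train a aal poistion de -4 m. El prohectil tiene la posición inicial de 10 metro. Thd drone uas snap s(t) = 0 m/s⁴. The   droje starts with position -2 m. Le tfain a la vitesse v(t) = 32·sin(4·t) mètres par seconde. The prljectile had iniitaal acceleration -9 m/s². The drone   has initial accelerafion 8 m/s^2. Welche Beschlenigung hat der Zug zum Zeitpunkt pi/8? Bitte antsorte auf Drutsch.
Wir müssen unsere Gleichung für die Geschwindigkeit v(t) = 32·sin(4·t) 1-mal ableiten. Die Ableitung von der Geschwindigkeit ergibt die Beschleunigung: a(t) = 128·cos(4·t). Wir haben die Beschleunigung a(t) = 128·cos(4·t). Durch Einsetzen von t = pi/8: a(pi/8) = 0.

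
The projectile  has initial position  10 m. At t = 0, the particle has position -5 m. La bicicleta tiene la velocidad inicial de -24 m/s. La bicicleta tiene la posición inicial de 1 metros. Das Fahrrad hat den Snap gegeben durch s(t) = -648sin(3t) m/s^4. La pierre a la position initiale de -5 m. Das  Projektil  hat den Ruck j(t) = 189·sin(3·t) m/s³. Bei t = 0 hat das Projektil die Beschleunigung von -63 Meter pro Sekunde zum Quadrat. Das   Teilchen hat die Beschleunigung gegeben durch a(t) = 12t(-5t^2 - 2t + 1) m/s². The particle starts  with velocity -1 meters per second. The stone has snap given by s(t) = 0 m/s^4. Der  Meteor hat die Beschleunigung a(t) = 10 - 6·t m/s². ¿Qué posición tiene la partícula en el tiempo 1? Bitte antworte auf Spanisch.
Partiendo de la aceleración a(t) = 12·t·(-5·t^2 - 2·t + 1), tomamos 2 integrales. La integral de la aceleración es la velocidad. Usando v(0) = -1, obtenemos v(t) = -15·t^4 - 8·t^3 + 6·t^2 - 1. Tomando ∫v(t)dt y aplicando x(0) = -5, encontramos x(t) = -3·t^5 - 2·t^4 + 2·t^3 - t - 5. Tenemos la posición x(t) = -3·t^5 - 2·t^4 + 2·t^3 - t - 5. Sustituyendo t = 1: x(1) = -9.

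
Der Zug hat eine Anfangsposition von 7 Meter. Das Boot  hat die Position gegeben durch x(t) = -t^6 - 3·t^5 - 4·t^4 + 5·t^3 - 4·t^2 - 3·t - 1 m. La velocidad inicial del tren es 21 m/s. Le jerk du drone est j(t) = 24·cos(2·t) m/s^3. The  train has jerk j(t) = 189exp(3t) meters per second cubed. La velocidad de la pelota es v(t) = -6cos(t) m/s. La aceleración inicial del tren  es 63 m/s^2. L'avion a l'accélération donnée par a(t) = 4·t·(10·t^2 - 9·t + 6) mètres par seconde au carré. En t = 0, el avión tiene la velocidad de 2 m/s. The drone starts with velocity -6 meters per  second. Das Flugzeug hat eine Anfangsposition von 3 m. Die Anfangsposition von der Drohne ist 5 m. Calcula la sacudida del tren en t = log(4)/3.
Tenemos la sacudida j(t) = 189·exp(3·t). Sustituyendo t = log(4)/3: j(log(4)/3) = 756.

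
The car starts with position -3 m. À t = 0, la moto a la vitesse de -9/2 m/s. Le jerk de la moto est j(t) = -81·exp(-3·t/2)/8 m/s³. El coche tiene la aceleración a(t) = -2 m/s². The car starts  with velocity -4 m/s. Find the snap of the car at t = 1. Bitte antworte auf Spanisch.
Partiendo de la aceleración a(t) = -2, tomamos 2 derivadas. Tomando d/dt de a(t), encontramos j(t) = 0. Derivando la sacudida, obtenemos el snap: s(t) = 0. Tenemos el snap s(t) = 0. Sustituyendo t = 1: s(1) = 0.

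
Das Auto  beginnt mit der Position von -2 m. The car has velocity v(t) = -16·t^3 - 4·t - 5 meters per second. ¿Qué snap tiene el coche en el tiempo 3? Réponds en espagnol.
Partiendo de la velocidad v(t) = -16·t^3 - 4·t - 5, tomamos 3 derivadas. Derivando la velocidad, obtenemos la aceleración: a(t) = -48·t^2 - 4. Derivando la aceleración, obtenemos la sacudida: j(t) = -96·t. Derivando la sacudida, obtenemos el snap: s(t) = -96. Tenemos el snap s(t) = -96. Sustituyendo t = 3: s(3) = -96.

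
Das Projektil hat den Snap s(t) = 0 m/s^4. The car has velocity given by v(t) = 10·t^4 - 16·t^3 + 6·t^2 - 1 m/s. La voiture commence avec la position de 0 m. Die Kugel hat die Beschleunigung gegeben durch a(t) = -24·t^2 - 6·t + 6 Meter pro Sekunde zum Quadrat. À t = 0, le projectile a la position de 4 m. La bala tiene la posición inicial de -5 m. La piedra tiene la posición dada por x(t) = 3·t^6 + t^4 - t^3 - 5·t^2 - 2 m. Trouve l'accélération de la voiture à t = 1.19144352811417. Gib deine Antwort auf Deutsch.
Um dies zu lösen, müssen wir 1 Ableitung unserer Gleichung für die Geschwindigkeit v(t) = 10·t^4 - 16·t^3 + 6·t^2 - 1 nehmen. Mit d/dt von v(t) finden wir a(t) = 40·t^3 - 48·t^2 + 12·t. Mit a(t) = 40·t^3 - 48·t^2 + 12·t und Einsetzen von t = 1.19144352811417, finden wir a = 13.8114729671437.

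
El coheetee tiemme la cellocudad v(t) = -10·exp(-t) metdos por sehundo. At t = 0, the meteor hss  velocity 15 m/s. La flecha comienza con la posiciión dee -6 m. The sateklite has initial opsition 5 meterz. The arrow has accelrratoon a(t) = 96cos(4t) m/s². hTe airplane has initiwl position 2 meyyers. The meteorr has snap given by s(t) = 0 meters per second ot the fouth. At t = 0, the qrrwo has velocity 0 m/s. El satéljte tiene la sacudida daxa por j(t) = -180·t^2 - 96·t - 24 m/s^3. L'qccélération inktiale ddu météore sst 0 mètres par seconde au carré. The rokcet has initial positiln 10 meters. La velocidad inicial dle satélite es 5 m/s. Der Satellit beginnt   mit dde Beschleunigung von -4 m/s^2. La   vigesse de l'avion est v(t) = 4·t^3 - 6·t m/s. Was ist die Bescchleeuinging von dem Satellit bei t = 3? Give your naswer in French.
En partant du jerk j(t) = -180·t^2 - 96·t - 24, nous prenons 1 primitive. En prenant ∫j(t)dt et en appliquant a(0) = -4, nous trouvons a(t) = -60·t^3 - 48·t^2 - 24·t - 4. De l'équation de l'accélération a(t) = -60·t^3 - 48·t^2 - 24·t - 4, nous substituons t = 3 pour obtenir a = -2128.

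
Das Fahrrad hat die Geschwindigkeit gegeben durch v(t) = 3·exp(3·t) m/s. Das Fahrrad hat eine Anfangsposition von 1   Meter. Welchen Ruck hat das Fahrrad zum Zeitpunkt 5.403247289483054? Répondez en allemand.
Ausgehend von der Geschwindigkeit v(t) = 3·exp(3·t), nehmen wir 2 Ableitungen. Durch Ableiten von der Geschwindigkeit erhalten wir die Beschleunigung: a(t) = 9·exp(3·t). Mit d/dt von a(t) finden wir j(t) = 27·exp(3·t). Aus der Gleichung für den Ruck j(t) = 27·exp(3·t), setzen wir t = 5.403247289483054 ein und erhalten j = 295913794.316398.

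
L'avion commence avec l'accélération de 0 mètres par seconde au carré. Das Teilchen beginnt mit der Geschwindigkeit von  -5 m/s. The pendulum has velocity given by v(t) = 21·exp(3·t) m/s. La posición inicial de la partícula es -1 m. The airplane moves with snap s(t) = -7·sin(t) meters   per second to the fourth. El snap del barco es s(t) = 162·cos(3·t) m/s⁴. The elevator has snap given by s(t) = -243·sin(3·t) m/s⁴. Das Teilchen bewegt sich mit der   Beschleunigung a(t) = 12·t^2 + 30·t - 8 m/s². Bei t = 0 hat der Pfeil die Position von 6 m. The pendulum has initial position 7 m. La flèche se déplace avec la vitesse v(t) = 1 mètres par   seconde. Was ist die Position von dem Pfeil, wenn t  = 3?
Wir müssen das Integral unserer Gleichung für die Geschwindigkeit v(t) = 1 1-mal finden. Die Stammfunktion von der Geschwindigkeit, mit x(0) = 6, ergibt die Position: x(t) = t + 6. Aus der Gleichung für die Position x(t) = t + 6, setzen wir t = 3 ein und erhalten x = 9.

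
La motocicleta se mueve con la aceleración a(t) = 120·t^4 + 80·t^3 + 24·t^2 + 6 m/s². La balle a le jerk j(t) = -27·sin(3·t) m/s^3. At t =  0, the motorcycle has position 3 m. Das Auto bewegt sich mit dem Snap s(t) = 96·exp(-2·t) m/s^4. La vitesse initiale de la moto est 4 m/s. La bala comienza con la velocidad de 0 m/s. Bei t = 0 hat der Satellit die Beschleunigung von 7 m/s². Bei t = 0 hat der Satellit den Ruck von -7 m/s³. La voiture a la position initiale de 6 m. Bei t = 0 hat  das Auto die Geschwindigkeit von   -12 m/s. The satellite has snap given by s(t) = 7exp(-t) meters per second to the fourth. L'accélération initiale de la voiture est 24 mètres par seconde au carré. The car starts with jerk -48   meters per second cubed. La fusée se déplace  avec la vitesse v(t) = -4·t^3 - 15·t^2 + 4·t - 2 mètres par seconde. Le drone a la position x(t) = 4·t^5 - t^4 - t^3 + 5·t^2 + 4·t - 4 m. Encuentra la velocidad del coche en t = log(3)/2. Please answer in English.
To find the answer, we compute 3 integrals of s(t) = 96·exp(-2·t). Taking ∫s(t)dt and applying j(0) = -48, we find j(t) = -48·exp(-2·t). The antiderivative of jerk, with a(0) = 24, gives acceleration: a(t) = 24·exp(-2·t). Integrating acceleration and using the initial condition v(0) = -12, we get v(t) = -12·exp(-2·t). Using v(t) = -12·exp(-2·t) and substituting t = log(3)/2, we find v = -4.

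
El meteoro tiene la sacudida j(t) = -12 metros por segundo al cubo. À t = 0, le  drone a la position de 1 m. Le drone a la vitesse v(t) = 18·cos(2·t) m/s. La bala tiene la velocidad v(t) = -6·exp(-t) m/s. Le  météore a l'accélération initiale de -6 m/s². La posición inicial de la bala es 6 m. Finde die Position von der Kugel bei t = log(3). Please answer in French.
En partant de la vitesse v(t) = -6·exp(-t), nous prenons 1 primitive. En intégrant la vitesse et en utilisant la condition initiale x(0) = 6, nous obtenons x(t) = 6·exp(-t). Nous avons la position x(t) = 6·exp(-t). En substituant t = log(3): x(log(3)) = 2.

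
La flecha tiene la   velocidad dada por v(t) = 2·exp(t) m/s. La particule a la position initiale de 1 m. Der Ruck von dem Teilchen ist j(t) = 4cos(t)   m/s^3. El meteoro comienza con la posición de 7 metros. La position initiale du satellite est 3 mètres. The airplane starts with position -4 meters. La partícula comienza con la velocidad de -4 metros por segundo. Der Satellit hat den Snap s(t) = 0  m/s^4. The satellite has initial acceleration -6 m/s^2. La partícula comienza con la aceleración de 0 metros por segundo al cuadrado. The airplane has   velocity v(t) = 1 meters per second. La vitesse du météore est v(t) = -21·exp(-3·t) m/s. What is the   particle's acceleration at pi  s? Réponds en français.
En partant du jerk j(t) = 4·cos(t), nous prenons 1 intégrale. La primitive du jerk, avec a(0) = 0, donne l'accélération: a(t) = 4·sin(t). De l'équation de l'accélération a(t) = 4·sin(t), nous substituons t = pi pour obtenir a = 0.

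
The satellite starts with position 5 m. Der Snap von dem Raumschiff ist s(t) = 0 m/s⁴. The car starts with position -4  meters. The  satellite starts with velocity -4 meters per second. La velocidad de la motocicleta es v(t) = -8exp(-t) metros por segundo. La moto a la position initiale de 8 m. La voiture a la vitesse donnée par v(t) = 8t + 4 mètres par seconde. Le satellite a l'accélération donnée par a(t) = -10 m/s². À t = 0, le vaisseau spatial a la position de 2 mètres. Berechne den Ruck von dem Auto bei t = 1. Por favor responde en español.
Debemos derivar nuestra ecuación de la velocidad v(t) = 8·t + 4 2 veces. Tomando d/dt de v(t), encontramos a(t) = 8. Derivando la aceleración, obtenemos la sacudida: j(t) = 0. Usando j(t) = 0 y sustituyendo t = 1, encontramos j = 0.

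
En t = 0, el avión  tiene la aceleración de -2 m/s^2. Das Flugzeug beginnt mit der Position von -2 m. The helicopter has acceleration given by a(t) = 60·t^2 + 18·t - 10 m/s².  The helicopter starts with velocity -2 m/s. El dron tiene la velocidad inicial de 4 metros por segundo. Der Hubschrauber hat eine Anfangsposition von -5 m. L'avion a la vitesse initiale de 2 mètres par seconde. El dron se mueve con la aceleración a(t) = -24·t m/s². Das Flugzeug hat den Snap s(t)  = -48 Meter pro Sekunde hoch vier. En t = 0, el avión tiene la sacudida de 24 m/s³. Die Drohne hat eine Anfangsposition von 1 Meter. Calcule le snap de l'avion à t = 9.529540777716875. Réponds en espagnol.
Tenemos el snap s(t) = -48. Sustituyendo t = 9.529540777716875: s(9.529540777716875) = -48.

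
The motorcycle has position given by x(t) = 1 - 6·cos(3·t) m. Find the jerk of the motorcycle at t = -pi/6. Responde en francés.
Pour résoudre ceci, nous devons prendre 3 dérivées de notre équation de la position x(t) = 1 - 6·cos(3·t). En prenant d/dt de x(t), nous trouvons v(t) = 18·sin(3·t). En prenant d/dt de v(t), nous trouvons a(t) = 54·cos(3·t). En dérivant l'accélération, nous obtenons le jerk: j(t) = -162·sin(3·t). Nous avons le jerk j(t) = -162·sin(3·t). En substituant t = -pi/6: j(-pi/6) = 162.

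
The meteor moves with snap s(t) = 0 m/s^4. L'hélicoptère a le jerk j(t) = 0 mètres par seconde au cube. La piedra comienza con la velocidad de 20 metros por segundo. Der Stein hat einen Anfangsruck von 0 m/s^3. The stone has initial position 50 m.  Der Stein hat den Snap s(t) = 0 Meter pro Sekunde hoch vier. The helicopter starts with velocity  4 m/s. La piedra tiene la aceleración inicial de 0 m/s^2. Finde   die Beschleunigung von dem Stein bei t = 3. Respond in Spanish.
Debemos encontrar la antiderivada de nuestra ecuación del snap s(t) = 0 2 veces. La antiderivada del snap, con j(0) = 0, da la sacudida: j(t) = 0. La integral de la sacudida, con a(0) = 0, da la aceleración: a(t) = 0. Tenemos la aceleración a(t) = 0. Sustituyendo t = 3: a(3) = 0.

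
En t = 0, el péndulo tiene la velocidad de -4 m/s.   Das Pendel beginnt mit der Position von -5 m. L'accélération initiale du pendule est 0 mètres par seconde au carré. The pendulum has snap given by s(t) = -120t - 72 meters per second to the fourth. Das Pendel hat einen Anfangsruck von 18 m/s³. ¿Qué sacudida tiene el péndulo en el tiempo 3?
Partiendo del snap s(t) = -120·t - 72, tomamos 1 integral. Integrando el snap y usando la condición inicial j(0) = 18, obtenemos j(t) = -60·t^2 - 72·t + 18. De la ecuación de la sacudida j(t) = -60·t^2 - 72·t + 18, sustituimos t = 3 para obtener j = -738.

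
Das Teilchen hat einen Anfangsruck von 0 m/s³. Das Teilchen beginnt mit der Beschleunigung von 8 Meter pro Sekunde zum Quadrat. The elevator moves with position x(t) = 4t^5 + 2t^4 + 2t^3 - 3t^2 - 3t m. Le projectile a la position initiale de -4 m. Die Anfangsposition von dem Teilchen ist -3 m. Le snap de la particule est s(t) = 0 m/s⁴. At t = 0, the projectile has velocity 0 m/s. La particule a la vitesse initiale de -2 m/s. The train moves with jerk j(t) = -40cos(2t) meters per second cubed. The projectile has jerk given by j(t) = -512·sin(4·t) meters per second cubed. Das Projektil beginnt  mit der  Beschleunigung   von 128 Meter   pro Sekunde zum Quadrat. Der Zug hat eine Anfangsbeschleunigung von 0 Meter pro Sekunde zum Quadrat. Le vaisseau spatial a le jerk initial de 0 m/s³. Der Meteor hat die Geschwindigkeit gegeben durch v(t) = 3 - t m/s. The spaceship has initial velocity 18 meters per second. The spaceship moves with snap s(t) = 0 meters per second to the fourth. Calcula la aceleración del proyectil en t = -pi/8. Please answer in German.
Um dies zu lösen, müssen wir 1 Integral unserer Gleichung für den Ruck j(t) = -512·sin(4·t) finden. Das Integral von dem Ruck ist die Beschleunigung. Mit a(0) = 128 erhalten wir a(t) = 128·cos(4·t). Wir haben die Beschleunigung a(t) = 128·cos(4·t). Durch Einsetzen von t = -pi/8: a(-pi/8) = 0.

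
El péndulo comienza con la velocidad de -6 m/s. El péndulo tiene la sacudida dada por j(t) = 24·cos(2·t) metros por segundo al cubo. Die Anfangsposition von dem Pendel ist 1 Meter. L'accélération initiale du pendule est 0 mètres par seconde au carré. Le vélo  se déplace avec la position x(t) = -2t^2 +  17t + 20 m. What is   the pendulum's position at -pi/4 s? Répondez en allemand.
Um dies zu lösen, müssen wir 3 Integrale unserer Gleichung für den Ruck j(t) = 24·cos(2·t) finden. Durch Integration von dem Ruck und Verwendung der Anfangsbedingung a(0) = 0, erhalten wir a(t) = 12·sin(2·t). Die Stammfunktion von der Beschleunigung, mit v(0) = -6, ergibt die Geschwindigkeit: v(t) = -6·cos(2·t). Mit ∫v(t)dt und Anwendung von x(0) = 1, finden wir x(t) = 1 - 3·sin(2·t). Mit x(t) = 1 - 3·sin(2·t) und Einsetzen von t = -pi/4, finden wir x = 4.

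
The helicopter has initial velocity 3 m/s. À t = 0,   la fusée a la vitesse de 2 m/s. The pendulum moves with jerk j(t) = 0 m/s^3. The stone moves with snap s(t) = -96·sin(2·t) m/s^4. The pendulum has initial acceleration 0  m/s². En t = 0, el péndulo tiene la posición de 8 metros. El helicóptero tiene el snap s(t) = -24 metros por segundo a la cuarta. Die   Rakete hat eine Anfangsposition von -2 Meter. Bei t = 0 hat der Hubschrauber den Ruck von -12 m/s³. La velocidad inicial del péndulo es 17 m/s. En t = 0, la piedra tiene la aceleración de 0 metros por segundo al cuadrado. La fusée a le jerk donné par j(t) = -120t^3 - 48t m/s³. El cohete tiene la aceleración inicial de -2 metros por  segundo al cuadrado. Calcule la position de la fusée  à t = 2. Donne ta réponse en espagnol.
Debemos encontrar la antiderivada de nuestra ecuación de la sacudida j(t) = -120·t^3 - 48·t 3 veces. La antiderivada de la sacudida es la aceleración. Usando a(0) = -2, obtenemos a(t) = -30·t^4 - 24·t^2 - 2. Tomando ∫a(t)dt y aplicando v(0) = 2, encontramos v(t) = -6·t^5 - 8·t^3 - 2·t + 2. La antiderivada de la velocidad es la posición. Usando x(0) = -2, obtenemos x(t) = -t^6 - 2·t^4 - t^2 + 2·t - 2. Usando x(t) = -t^6 - 2·t^4 - t^2 + 2·t - 2 y sustituyendo t = 2, encontramos x = -98.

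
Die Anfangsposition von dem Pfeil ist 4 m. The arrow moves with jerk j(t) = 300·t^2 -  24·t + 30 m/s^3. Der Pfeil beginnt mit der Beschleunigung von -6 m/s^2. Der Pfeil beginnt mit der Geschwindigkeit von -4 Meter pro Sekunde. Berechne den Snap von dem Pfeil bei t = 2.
Um dies zu lösen, müssen wir 1 Ableitung unserer Gleichung für den Ruck j(t) = 300·t^2 - 24·t + 30 nehmen. Die Ableitung von dem Ruck ergibt den Snap: s(t) = 600·t - 24. Wir haben den Snap s(t) = 600·t - 24. Durch Einsetzen von t = 2: s(2) = 1176.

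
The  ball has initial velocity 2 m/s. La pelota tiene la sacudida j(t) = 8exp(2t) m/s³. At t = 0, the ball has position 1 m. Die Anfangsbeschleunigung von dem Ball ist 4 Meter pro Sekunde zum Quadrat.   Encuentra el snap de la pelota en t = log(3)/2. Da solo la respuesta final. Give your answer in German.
Die Antwort ist 48.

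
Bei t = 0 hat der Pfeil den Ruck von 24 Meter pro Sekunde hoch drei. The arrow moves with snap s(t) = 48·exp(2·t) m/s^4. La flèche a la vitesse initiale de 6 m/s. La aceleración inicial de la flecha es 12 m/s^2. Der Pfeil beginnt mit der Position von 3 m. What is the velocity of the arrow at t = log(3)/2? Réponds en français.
Nous devons trouver la primitive de notre équation du snap s(t) = 48·exp(2·t) 3 fois. En prenant ∫s(t)dt et en appliquant j(0) = 24, nous trouvons j(t) = 24·exp(2·t). En intégrant le jerk et en utilisant la condition initiale a(0) = 12, nous obtenons a(t) = 12·exp(2·t). En intégrant l'accélération et en utilisant la condition initiale v(0) = 6, nous obtenons v(t) = 6·exp(2·t). De l'équation de la vitesse v(t) = 6·exp(2·t), nous substituons t = log(3)/2 pour obtenir v = 18.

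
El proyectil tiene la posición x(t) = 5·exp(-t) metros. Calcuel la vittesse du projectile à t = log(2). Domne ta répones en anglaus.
We must differentiate our position equation x(t) = 5·exp(-t) 1 time. The derivative of position gives velocity: v(t) = -5·exp(-t). Using v(t) = -5·exp(-t) and substituting t = log(2), we find v = -5/2.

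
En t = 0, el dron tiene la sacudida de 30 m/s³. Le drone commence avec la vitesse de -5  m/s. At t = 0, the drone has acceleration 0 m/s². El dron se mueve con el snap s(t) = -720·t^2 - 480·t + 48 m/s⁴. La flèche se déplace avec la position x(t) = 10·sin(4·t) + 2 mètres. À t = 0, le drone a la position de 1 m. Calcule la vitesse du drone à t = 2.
Nous devons intégrer notre équation du snap s(t) = -720·t^2 - 480·t + 48 3 fois. En intégrant le snap et en utilisant la condition initiale j(0) = 30, nous obtenons j(t) = -240·t^3 - 240·t^2 + 48·t + 30. En prenant ∫j(t)dt et en appliquant a(0) = 0, nous trouvons a(t) = 2·t·(-30·t^3 - 40·t^2 + 12·t + 15). La primitive de l'accélération est la vitesse. En utilisant v(0) = -5, nous obtenons v(t) = -12·t^5 - 20·t^4 + 8·t^3 + 15·t^2 - 5. En utilisant v(t) = -12·t^5 - 20·t^4 + 8·t^3 + 15·t^2 - 5 et en substituant t = 2, nous trouvons v = -585.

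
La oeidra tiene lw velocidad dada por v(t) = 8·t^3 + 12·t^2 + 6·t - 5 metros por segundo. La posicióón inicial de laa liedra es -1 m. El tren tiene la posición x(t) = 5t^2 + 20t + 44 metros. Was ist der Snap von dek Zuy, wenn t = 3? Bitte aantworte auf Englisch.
Starting from position x(t) = 5·t^2 + 20·t + 44, we take 4 derivatives. The derivative of position gives velocity: v(t) = 10·t + 20. Taking d/dt of v(t), we find a(t) = 10. Differentiating acceleration, we get jerk: j(t) = 0. Taking d/dt of j(t), we find s(t) = 0. From the given snap equation s(t) = 0, we substitute t = 3 to get s = 0.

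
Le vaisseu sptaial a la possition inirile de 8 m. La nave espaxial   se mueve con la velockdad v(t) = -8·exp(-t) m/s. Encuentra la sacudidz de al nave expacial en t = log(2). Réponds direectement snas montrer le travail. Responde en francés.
À t = log(2), j = -4.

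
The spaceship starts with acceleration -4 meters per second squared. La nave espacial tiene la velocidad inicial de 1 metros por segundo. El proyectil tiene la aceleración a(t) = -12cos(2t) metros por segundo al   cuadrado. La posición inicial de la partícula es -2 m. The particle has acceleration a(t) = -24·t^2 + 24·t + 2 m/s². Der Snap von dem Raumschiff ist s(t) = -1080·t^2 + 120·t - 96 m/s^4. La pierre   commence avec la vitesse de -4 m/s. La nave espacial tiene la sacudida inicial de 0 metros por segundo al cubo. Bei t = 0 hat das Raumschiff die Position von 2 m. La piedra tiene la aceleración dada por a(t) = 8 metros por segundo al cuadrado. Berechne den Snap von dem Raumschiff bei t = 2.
Mit s(t) = -1080·t^2 + 120·t - 96 und Einsetzen von t = 2, finden wir s = -4176.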